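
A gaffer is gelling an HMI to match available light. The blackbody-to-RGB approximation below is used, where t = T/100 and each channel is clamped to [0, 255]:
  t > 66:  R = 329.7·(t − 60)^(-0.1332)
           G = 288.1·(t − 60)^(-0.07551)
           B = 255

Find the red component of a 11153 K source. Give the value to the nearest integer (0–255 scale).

195

t = 11153/100 = 111.53; the t > 66 branch applies.
R = 329.7·(111.53 − 60)^(-0.1332) = 329.7·51.53^(-0.1332) = 329.7·0.59150 = 195.017.
Rounded: 195.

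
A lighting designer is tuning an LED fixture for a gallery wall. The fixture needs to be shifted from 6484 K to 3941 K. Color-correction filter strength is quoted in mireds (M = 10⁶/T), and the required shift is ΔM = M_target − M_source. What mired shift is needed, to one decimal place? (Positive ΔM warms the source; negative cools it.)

+99.5 mireds

M_source = 10⁶/6484 = 154.226; M_target = 10⁶/3941 = 253.743.
ΔM = 253.743 − 154.226 = 99.517 → +99.5 mireds, a warming shift.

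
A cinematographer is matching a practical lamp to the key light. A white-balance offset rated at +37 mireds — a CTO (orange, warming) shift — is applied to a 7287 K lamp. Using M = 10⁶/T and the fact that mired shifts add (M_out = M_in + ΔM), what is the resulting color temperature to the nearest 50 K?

M_in = 10⁶/7287 = 137.23 mireds.
M_out = 137.23 + (+37) = 174.23 mireds.
T_out = 10⁶/174.23 = 5739.5 K → 5750 K.

5750 K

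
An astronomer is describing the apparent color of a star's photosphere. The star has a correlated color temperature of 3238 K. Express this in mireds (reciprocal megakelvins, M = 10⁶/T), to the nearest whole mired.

309 mireds

M = 10⁶ / 3238 = 308.833 → 309 mireds.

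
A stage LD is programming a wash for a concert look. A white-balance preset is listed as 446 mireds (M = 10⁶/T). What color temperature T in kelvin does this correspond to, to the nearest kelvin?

T = 10⁶ / 446 = 2242.15 K → 2242 K.

2242 K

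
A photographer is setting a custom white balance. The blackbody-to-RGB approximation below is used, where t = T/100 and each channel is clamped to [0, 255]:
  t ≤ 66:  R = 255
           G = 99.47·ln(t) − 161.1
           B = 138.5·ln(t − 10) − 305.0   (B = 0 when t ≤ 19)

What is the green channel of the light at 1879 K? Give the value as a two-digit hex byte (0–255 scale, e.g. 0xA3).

0x83

t = 1879/100 = 18.79; the t ≤ 66 branch applies.
G = 99.47·ln 18.79 − 161.1 = 99.47·2.9333 − 161.1 = 130.678.
Rounded: 131; in hex, 0x83.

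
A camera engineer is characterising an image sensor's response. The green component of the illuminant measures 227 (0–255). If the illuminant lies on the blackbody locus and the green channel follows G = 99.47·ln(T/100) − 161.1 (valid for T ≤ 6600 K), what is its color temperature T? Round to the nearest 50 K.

ln t = (227 + 161.1) / 99.47 = 3.9017.
t = e^3.9017 = 49.485.
T = 100·t = 4949 K → 4950 K to the nearest 50 K.

4950 K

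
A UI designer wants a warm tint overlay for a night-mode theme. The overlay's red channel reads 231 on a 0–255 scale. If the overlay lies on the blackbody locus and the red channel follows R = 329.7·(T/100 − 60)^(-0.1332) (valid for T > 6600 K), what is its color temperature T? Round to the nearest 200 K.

(t − 60)^(-0.1332) = 231/329.7 = 0.70064.
t − 60 = 0.70064^(1/-0.1332) = 0.70064^(-7.508) = 14.453, so t = 74.453.
T = 100·t = 7445 K → 7400 K to the nearest 200 K.

7400 K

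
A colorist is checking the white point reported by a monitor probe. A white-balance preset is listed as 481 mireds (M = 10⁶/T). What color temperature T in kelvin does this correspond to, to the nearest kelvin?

T = 10⁶ / 481 = 2079.00 K → 2079 K.

2079 K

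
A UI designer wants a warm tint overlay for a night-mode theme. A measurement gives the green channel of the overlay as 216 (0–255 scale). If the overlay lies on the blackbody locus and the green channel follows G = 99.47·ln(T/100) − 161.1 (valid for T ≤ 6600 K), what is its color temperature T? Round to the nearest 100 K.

ln t = (216 + 161.1) / 99.47 = 3.7911.
t = e^3.7911 = 44.305.
T = 100·t = 4430 K → 4400 K to the nearest 100 K.

4400 K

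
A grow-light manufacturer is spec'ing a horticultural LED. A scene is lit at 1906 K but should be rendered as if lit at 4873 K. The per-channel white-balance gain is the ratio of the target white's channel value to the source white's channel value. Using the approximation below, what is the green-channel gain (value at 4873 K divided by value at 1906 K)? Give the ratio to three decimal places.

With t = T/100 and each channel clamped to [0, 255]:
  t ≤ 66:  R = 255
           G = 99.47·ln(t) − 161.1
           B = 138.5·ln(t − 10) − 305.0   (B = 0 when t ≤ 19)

1.707

At 1906 K (t = 19.06):
  G = 99.47·ln 19.06 − 161.1 = 99.47·2.9476 − 161.1 = 132.097.
At 4873 K (t = 48.73):
  G = 99.47·ln 48.73 − 161.1 = 99.47·3.8863 − 161.1 = 225.470.
Gain = 225.470 / 132.097 = 1.7069 → 1.707.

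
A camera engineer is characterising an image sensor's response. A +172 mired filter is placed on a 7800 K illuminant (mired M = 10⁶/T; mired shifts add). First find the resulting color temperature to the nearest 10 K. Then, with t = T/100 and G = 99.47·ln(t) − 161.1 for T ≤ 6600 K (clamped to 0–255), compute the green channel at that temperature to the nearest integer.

M_in = 10⁶/7800 = 128.21; M_out = 128.21 + (+172) = 300.21.
T_out = 10⁶/300.21 = 3331.1 K → 3330 K; t = 33.3.
G = 99.47·ln 33.3 − 161.1 = 99.47·3.5056 − 161.1 = 187.598.
Rounded: 188.

188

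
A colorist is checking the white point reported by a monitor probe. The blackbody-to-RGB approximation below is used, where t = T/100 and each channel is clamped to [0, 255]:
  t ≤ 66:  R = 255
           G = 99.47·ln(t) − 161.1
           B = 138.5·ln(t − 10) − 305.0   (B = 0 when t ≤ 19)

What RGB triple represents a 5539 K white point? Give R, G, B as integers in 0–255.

t = 5539/100 = 55.39; the t ≤ 66 branch applies.
R = 255 by definition for t ≤ 66.
G = 99.47·ln 55.39 − 161.1 = 99.47·4.0144 − 161.1 = 238.212.
B = 138.5·ln(55.39 − 10) − 305.0 = 138.5·ln 45.39 − 305.0 = 138.5·3.8153 − 305.0 = 223.418.
Rounded: (255, 238, 223).

R=255, G=238, B=223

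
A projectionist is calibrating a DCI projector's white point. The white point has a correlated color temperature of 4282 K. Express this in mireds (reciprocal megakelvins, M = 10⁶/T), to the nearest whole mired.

M = 10⁶ / 4282 = 233.536 → 234 mireds.

234 mireds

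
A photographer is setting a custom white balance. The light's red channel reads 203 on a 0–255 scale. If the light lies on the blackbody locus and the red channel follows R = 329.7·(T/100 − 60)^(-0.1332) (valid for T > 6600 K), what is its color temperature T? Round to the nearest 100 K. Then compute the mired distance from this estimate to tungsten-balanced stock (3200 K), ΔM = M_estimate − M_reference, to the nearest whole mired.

(t − 60)^(-0.1332) = 203/329.7 = 0.61571.
t − 60 = 0.61571^(1/-0.1332) = 0.61571^(-7.508) = 38.129, so t = 98.129.
T = 100·t = 9813 K → 9800 K to the nearest 100 K.
M_estimate = 10⁶/9800 = 102.04; M_reference = 10⁶/3200 = 312.50.
ΔM = 102.04 − 312.50 = -210.46 → -210 mireds.

-210 mireds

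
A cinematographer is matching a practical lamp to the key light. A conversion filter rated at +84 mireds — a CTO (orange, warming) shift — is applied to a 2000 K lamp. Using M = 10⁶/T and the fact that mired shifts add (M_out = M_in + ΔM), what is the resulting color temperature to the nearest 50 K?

1700 K

M_in = 10⁶/2000 = 500.00 mireds.
M_out = 500.00 + (+84) = 584.00 mireds.
T_out = 10⁶/584.00 = 1712.3 K → 1700 K.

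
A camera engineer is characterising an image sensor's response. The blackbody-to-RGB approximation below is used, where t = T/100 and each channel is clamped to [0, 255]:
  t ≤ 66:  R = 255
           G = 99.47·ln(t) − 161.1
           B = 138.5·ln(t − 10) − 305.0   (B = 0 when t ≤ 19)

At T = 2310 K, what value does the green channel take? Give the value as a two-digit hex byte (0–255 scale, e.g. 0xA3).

0x97

t = 2310/100 = 23.1; the t ≤ 66 branch applies.
G = 99.47·ln 23.1 − 161.1 = 99.47·3.1398 − 161.1 = 151.219.
Rounded: 151; in hex, 0x97.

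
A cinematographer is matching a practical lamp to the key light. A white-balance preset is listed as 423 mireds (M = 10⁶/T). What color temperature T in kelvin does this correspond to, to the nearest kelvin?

T = 10⁶ / 423 = 2364.07 K → 2364 K.

2364 K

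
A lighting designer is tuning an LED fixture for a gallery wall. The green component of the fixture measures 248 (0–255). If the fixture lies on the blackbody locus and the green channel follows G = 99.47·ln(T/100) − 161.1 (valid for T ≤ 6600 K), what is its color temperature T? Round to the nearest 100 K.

ln t = (248 + 161.1) / 99.47 = 4.1128.
t = e^4.1128 = 61.117.
T = 100·t = 6112 K → 6100 K to the nearest 100 K.

6100 K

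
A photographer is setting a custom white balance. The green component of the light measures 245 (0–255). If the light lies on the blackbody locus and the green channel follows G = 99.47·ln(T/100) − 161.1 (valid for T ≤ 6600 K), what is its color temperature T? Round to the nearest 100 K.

ln t = (245 + 161.1) / 99.47 = 4.0826.
t = e^4.0826 = 59.302.
T = 100·t = 5930 K → 5900 K to the nearest 100 K.

5900 K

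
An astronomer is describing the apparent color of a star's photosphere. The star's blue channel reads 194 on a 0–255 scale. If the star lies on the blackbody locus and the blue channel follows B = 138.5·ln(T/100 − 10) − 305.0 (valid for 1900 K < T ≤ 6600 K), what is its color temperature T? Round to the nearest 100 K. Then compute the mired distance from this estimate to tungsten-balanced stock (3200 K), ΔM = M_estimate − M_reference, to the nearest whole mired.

ln(t − 10) = (194 + 305.0) / 138.5 = 3.6029.
t − 10 = e^3.6029 = 36.704, so t = 46.704.
T = 100·t = 4670 K → 4700 K to the nearest 100 K.
M_estimate = 10⁶/4700 = 212.77; M_reference = 10⁶/3200 = 312.50.
ΔM = 212.77 − 312.50 = -99.73 → -100 mireds.

-100 mireds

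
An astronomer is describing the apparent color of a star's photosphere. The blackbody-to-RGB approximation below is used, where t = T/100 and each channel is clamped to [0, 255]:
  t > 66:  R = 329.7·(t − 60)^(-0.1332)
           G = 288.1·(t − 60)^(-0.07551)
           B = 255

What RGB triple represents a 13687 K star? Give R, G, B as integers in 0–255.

R=185, G=208, B=255

t = 13687/100 = 136.87; the t > 66 branch applies.
R = 329.7·(136.87 − 60)^(-0.1332) = 329.7·76.87^(-0.1332) = 329.7·0.56081 = 184.900.
G = 288.1·(136.87 − 60)^(-0.07551) = 288.1·76.87^(-0.07551) = 288.1·0.72045 = 207.563.
B = 255 by definition for t > 66.
Rounded: (185, 208, 255).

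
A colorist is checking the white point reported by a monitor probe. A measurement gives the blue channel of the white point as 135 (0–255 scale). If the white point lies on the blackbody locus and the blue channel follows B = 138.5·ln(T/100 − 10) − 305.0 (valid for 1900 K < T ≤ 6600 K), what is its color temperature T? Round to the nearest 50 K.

3400 K

ln(t − 10) = (135 + 305.0) / 138.5 = 3.1769.
t − 10 = e^3.1769 = 23.972, so t = 33.972.
T = 100·t = 3397 K → 3400 K to the nearest 50 K.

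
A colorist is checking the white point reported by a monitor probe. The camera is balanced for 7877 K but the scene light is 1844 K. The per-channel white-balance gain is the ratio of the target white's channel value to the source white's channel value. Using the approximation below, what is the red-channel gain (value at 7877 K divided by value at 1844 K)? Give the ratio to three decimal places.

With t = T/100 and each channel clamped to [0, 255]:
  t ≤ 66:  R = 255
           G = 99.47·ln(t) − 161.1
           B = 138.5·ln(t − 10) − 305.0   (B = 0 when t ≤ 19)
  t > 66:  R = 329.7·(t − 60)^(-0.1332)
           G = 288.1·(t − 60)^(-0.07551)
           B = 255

0.875

At 1844 K (t = 18.44):
  R = 255 by definition for t ≤ 66.
At 7877 K (t = 78.77):
  R = 329.7·(78.77 − 60)^(-0.1332) = 329.7·18.77^(-0.1332) = 329.7·0.67667 = 223.097.
Gain = 223.097 / 255.000 = 0.8749 → 0.875.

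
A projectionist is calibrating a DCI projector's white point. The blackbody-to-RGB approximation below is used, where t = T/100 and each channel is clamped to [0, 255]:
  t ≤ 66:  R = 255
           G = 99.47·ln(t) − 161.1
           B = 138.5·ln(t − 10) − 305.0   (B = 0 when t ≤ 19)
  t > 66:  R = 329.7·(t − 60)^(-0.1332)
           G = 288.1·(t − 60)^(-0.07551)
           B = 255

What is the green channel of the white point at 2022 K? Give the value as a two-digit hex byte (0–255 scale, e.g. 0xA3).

t = 2022/100 = 20.22; the t ≤ 66 branch applies.
G = 99.47·ln 20.22 − 161.1 = 99.47·3.0067 − 161.1 = 137.974.
Rounded: 138; in hex, 0x8A.

0x8A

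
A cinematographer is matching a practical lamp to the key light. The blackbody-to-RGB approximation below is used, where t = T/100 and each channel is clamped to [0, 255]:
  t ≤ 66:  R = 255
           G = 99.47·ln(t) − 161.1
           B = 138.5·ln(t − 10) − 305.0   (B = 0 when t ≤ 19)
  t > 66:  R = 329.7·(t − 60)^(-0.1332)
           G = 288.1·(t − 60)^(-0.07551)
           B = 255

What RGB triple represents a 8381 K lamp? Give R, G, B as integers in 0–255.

R=216, G=227, B=255

t = 8381/100 = 83.81; the t > 66 branch applies.
R = 329.7·(83.81 − 60)^(-0.1332) = 329.7·23.81^(-0.1332) = 329.7·0.65556 = 216.140.
G = 288.1·(83.81 − 60)^(-0.07551) = 288.1·23.81^(-0.07551) = 288.1·0.78712 = 226.769.
B = 255 by definition for t > 66.
Rounded: (216, 227, 255).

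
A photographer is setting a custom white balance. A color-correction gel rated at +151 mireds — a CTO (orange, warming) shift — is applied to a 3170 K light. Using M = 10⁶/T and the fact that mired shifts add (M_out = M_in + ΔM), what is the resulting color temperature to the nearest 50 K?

M_in = 10⁶/3170 = 315.46 mireds.
M_out = 315.46 + (+151) = 466.46 mireds.
T_out = 10⁶/466.46 = 2143.8 K → 2150 K.

2150 K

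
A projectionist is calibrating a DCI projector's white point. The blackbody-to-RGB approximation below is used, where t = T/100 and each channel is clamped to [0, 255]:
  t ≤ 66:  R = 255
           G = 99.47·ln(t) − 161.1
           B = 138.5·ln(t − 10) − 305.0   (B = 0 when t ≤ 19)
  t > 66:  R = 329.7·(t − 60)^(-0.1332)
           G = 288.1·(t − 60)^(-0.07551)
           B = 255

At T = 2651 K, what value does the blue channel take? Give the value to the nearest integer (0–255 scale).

t = 2651/100 = 26.51; the t ≤ 66 branch applies.
B = 138.5·ln(26.51 − 10) − 305.0 = 138.5·ln 16.51 − 305.0 = 138.5·2.8040 − 305.0 = 83.349.
Rounded: 83.

83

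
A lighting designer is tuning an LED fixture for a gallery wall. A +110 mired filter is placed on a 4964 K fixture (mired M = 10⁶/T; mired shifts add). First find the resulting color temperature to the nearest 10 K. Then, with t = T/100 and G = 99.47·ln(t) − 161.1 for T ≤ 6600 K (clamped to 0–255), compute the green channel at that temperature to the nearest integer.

M_in = 10⁶/4964 = 201.45; M_out = 201.45 + (+110) = 311.45.
T_out = 10⁶/311.45 = 3210.8 K → 3210 K; t = 32.1.
G = 99.47·ln 32.1 − 161.1 = 99.47·3.4689 − 161.1 = 183.947.
Rounded: 184.

184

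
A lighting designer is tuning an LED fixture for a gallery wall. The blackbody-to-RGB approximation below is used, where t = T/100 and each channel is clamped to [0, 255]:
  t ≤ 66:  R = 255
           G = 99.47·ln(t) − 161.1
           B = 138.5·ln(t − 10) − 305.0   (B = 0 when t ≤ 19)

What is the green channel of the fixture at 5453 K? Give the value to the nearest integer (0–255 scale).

t = 5453/100 = 54.53; the t ≤ 66 branch applies.
G = 99.47·ln 54.53 − 161.1 = 99.47·3.9988 − 161.1 = 236.656.
Rounded: 237.

237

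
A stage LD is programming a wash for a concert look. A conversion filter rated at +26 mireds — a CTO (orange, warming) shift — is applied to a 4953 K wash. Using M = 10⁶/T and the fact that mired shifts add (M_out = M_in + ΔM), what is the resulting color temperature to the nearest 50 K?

4400 K

M_in = 10⁶/4953 = 201.90 mireds.
M_out = 201.90 + (+26) = 227.90 mireds.
T_out = 10⁶/227.90 = 4387.9 K → 4400 K.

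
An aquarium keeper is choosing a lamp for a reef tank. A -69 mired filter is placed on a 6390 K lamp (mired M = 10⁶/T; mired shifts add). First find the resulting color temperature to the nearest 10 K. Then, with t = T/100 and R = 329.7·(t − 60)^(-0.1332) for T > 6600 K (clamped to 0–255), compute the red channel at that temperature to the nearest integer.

M_in = 10⁶/6390 = 156.49; M_out = 156.49 + (-69) = 87.49.
T_out = 10⁶/87.49 = 11429.3 K → 11430 K; t = 114.3.
R = 329.7·(114.3 − 60)^(-0.1332) = 329.7·54.3^(-0.1332) = 329.7·0.58739 = 193.662.
Rounded: 194.

194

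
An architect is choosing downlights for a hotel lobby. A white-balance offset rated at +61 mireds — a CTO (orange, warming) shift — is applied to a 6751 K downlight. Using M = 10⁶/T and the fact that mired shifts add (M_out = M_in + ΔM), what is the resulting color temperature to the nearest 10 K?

4780 K

M_in = 10⁶/6751 = 148.13 mireds.
M_out = 148.13 + (+61) = 209.13 mireds.
T_out = 10⁶/209.13 = 4781.8 K → 4780 K.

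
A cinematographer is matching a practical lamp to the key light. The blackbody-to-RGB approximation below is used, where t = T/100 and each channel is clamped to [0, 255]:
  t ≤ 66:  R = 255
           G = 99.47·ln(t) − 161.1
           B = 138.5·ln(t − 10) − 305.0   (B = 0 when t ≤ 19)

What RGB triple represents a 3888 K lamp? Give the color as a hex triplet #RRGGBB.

t = 3888/100 = 38.88; the t ≤ 66 branch applies.
R = 255 by definition for t ≤ 66.
G = 99.47·ln 38.88 − 161.1 = 99.47·3.6605 − 161.1 = 203.008.
B = 138.5·ln(38.88 − 10) − 305.0 = 138.5·ln 28.88 − 305.0 = 138.5·3.3631 − 305.0 = 160.796.
Rounded: (255, 203, 161).
In hex: #FFCBA1.

#FFCBA1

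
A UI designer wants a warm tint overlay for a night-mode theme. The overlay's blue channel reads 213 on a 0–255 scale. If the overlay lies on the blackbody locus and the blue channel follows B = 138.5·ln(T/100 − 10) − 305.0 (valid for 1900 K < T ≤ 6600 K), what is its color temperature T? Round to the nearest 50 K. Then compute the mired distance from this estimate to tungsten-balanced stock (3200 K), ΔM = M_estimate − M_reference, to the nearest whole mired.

-120 mireds

ln(t − 10) = (213 + 305.0) / 138.5 = 3.7401.
t − 10 = e^3.7401 = 42.101, so t = 52.101.
T = 100·t = 5210 K → 5200 K to the nearest 50 K.
M_estimate = 10⁶/5200 = 192.31; M_reference = 10⁶/3200 = 312.50.
ΔM = 192.31 − 312.50 = -120.19 → -120 mireds.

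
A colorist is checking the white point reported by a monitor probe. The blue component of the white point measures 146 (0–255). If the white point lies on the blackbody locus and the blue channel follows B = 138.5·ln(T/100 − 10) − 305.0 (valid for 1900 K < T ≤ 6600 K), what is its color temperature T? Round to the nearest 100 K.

ln(t − 10) = (146 + 305.0) / 138.5 = 3.2563.
t − 10 = e^3.2563 = 25.954, so t = 35.954.
T = 100·t = 3595 K → 3600 K to the nearest 100 K.

3600 K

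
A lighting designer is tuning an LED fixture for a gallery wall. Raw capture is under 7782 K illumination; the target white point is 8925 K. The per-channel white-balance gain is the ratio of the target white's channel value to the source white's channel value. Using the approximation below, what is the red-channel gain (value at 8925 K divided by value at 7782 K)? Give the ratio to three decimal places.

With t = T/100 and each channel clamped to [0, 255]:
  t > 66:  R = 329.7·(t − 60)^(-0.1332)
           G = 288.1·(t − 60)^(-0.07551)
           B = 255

0.936

At 7782 K (t = 77.82):
  R = 329.7·(77.82 − 60)^(-0.1332) = 329.7·17.82^(-0.1332) = 329.7·0.68136 = 224.646.
At 8925 K (t = 89.25):
  R = 329.7·(89.25 − 60)^(-0.1332) = 329.7·29.25^(-0.1332) = 329.7·0.63784 = 210.296.
Gain = 210.296 / 224.646 = 0.9361 → 0.936.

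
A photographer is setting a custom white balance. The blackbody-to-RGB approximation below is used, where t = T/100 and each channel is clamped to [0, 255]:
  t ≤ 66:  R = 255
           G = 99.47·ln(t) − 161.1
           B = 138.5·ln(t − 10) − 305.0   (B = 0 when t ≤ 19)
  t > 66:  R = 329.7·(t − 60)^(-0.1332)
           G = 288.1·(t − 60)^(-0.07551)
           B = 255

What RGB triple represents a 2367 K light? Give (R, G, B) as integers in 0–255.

t = 2367/100 = 23.67; the t ≤ 66 branch applies.
R = 255 by definition for t ≤ 66.
G = 99.47·ln 23.67 − 161.1 = 99.47·3.1642 − 161.1 = 153.644.
B = 138.5·ln(23.67 − 10) − 305.0 = 138.5·ln 13.67 − 305.0 = 138.5·2.6152 − 305.0 = 57.206.
Rounded: (255, 154, 57).

(255, 154, 57)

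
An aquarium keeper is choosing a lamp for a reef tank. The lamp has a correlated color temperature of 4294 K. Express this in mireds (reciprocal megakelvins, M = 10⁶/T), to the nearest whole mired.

M = 10⁶ / 4294 = 232.883 → 233 mireds.

233 mireds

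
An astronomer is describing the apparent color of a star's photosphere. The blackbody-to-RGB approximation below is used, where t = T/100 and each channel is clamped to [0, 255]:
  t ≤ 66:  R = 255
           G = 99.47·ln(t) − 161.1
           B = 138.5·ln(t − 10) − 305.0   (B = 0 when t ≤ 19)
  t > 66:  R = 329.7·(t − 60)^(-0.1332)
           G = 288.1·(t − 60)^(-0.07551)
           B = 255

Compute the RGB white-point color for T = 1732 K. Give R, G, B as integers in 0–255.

t = 1732/100 = 17.32; the t ≤ 66 branch applies.
R = 255 by definition for t ≤ 66.
G = 99.47·ln 17.32 − 161.1 = 99.47·2.8519 − 161.1 = 122.575.
t = 17.32 ≤ 19, so B = 0.
Rounded: (255, 123, 0).

R=255, G=123, B=0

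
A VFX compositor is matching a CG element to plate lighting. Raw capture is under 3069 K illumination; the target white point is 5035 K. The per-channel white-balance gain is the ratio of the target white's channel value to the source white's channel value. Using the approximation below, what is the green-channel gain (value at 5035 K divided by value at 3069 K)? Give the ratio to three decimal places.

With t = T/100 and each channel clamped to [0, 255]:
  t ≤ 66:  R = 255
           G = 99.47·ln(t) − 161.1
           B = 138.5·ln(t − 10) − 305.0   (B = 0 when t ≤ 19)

At 3069 K (t = 30.69):
  G = 99.47·ln 30.69 − 161.1 = 99.47·3.4239 − 161.1 = 179.479.
At 5035 K (t = 50.35):
  G = 99.47·ln 50.35 − 161.1 = 99.47·3.9190 − 161.1 = 228.723.
Gain = 228.723 / 179.479 = 1.2744 → 1.274.

1.274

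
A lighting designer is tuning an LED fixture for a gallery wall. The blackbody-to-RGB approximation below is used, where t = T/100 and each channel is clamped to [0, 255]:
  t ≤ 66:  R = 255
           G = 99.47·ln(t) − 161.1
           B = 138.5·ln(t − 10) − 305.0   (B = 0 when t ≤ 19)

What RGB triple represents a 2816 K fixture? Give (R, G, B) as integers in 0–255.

t = 2816/100 = 28.16; the t ≤ 66 branch applies.
R = 255 by definition for t ≤ 66.
G = 99.47·ln 28.16 − 161.1 = 99.47·3.3379 − 161.1 = 170.921.
B = 138.5·ln(28.16 − 10) − 305.0 = 138.5·ln 18.16 − 305.0 = 138.5·2.8992 − 305.0 = 96.542.
Rounded: (255, 171, 97).

(255, 171, 97)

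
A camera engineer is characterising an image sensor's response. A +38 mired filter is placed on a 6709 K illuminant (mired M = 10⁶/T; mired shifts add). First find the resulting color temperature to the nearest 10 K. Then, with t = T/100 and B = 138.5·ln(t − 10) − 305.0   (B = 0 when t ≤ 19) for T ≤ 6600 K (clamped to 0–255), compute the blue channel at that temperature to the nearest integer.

M_in = 10⁶/6709 = 149.05; M_out = 149.05 + (+38) = 187.05.
T_out = 10⁶/187.05 = 5346.1 K → 5350 K; t = 53.5.
B = 138.5·ln(53.5 − 10) − 305.0 = 138.5·ln 43.5 − 305.0 = 138.5·3.7728 − 305.0 = 217.527.
Rounded: 218.

218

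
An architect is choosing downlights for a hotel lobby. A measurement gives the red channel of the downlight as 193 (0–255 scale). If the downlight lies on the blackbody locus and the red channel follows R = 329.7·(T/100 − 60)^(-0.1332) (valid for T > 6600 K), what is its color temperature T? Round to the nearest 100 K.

(t − 60)^(-0.1332) = 193/329.7 = 0.58538.
t − 60 = 0.58538^(1/-0.1332) = 0.58538^(-7.508) = 55.713, so t = 115.713.
T = 100·t = 11571 K → 11600 K to the nearest 100 K.

11600 K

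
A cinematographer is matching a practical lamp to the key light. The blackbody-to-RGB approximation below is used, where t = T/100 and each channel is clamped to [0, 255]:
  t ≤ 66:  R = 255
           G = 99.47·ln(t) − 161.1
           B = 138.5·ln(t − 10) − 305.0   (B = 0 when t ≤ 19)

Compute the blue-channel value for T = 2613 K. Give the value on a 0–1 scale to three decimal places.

t = 2613/100 = 26.13; the t ≤ 66 branch applies.
B = 138.5·ln(26.13 − 10) − 305.0 = 138.5·ln 16.13 − 305.0 = 138.5·2.7807 − 305.0 = 80.124.
On a 0–1 scale: 80.124/255 = 0.3142 → 0.314.

0.314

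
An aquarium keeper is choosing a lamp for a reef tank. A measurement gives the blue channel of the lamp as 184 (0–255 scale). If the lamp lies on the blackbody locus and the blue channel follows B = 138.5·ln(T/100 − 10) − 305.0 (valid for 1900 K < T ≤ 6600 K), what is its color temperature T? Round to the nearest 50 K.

4400 K

ln(t − 10) = (184 + 305.0) / 138.5 = 3.5307.
t − 10 = e^3.5307 = 34.147, so t = 44.147.
T = 100·t = 4415 K → 4400 K to the nearest 50 K.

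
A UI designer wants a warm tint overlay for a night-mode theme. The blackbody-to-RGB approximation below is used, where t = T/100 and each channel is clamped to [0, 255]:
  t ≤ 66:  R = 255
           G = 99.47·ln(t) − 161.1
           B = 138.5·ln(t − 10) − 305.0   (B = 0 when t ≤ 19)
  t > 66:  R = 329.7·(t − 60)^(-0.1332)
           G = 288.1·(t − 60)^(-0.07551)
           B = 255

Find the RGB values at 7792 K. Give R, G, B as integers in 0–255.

t = 7792/100 = 77.92; the t > 66 branch applies.
R = 329.7·(77.92 − 60)^(-0.1332) = 329.7·17.92^(-0.1332) = 329.7·0.68086 = 224.478.
G = 288.1·(77.92 − 60)^(-0.07551) = 288.1·17.92^(-0.07551) = 288.1·0.80419 = 231.688.
B = 255 by definition for t > 66.
Rounded: (224, 232, 255).

R=224, G=232, B=255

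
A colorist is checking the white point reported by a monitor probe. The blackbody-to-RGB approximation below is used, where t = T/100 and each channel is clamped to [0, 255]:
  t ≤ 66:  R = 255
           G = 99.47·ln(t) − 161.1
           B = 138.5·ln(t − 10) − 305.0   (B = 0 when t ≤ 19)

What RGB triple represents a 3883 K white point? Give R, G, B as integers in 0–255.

t = 3883/100 = 38.83; the t ≤ 66 branch applies.
R = 255 by definition for t ≤ 66.
G = 99.47·ln 38.83 − 161.1 = 99.47·3.6592 − 161.1 = 202.880.
B = 138.5·ln(38.83 − 10) − 305.0 = 138.5·ln 28.83 − 305.0 = 138.5·3.3614 − 305.0 = 160.556.
Rounded: (255, 203, 161).

R=255, G=203, B=161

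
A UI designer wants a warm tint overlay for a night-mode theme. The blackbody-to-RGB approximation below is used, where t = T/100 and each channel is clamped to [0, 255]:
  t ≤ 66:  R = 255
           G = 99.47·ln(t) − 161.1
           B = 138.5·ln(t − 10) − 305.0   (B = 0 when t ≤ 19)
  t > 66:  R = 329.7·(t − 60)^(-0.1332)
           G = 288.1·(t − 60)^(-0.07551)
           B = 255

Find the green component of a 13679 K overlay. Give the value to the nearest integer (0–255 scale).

t = 13679/100 = 136.79; the t > 66 branch applies.
G = 288.1·(136.79 − 60)^(-0.07551) = 288.1·76.79^(-0.07551) = 288.1·0.72051 = 207.579.
Rounded: 208.

208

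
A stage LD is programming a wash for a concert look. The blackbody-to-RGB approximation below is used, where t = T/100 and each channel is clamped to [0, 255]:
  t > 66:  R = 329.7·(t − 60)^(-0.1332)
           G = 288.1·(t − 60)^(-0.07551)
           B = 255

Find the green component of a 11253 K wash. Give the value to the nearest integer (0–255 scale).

214

t = 11253/100 = 112.53; the t > 66 branch applies.
G = 288.1·(112.53 − 60)^(-0.07551) = 288.1·52.53^(-0.07551) = 288.1·0.74147 = 213.617.
Rounded: 214.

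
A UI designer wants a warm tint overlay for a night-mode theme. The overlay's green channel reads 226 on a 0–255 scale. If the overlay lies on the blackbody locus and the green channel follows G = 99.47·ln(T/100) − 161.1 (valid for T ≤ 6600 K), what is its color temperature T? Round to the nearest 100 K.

4900 K

ln t = (226 + 161.1) / 99.47 = 3.8916.
t = e^3.8916 = 48.990.
T = 100·t = 4899 K → 4900 K to the nearest 100 K.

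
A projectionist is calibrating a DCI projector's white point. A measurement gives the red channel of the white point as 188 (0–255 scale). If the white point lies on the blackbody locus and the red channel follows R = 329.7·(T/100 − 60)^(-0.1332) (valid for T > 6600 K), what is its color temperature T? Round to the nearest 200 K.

12800 K

(t − 60)^(-0.1332) = 188/329.7 = 0.57022.
t − 60 = 0.57022^(1/-0.1332) = 0.57022^(-7.508) = 67.848, so t = 127.848.
T = 100·t = 12785 K → 12800 K to the nearest 200 K.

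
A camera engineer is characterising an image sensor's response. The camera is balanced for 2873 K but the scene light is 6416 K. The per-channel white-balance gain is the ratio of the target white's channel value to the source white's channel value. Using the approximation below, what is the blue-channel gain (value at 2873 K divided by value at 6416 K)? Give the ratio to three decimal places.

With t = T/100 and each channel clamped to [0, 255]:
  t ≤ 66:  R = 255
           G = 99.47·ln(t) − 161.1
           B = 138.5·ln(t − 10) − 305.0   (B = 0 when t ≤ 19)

0.407

At 6416 K (t = 64.16):
  B = 138.5·ln(64.16 − 10) − 305.0 = 138.5·ln 54.16 − 305.0 = 138.5·3.9919 − 305.0 = 247.884.
At 2873 K (t = 28.73):
  B = 138.5·ln(28.73 − 10) − 305.0 = 138.5·ln 18.73 − 305.0 = 138.5·2.9301 − 305.0 = 100.823.
Gain = 100.823 / 247.884 = 0.4067 → 0.407.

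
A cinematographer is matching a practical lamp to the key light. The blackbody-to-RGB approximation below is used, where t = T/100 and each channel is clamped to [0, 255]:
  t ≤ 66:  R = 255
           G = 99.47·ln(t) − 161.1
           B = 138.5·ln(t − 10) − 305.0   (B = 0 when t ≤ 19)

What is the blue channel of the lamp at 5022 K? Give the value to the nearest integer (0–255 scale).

t = 5022/100 = 50.22; the t ≤ 66 branch applies.
B = 138.5·ln(50.22 − 10) − 305.0 = 138.5·ln 40.22 − 305.0 = 138.5·3.6944 − 305.0 = 206.669.
Rounded: 207.

207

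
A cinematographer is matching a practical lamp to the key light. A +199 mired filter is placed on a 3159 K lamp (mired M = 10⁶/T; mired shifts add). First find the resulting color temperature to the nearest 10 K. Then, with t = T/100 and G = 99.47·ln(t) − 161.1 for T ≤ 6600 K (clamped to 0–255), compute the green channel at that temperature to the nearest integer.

M_in = 10⁶/3159 = 316.56; M_out = 316.56 + (+199) = 515.56.
T_out = 10⁶/515.56 = 1939.7 K → 1940 K; t = 19.4.
G = 99.47·ln 19.4 − 161.1 = 99.47·2.9653 − 161.1 = 133.856.
Rounded: 134.

134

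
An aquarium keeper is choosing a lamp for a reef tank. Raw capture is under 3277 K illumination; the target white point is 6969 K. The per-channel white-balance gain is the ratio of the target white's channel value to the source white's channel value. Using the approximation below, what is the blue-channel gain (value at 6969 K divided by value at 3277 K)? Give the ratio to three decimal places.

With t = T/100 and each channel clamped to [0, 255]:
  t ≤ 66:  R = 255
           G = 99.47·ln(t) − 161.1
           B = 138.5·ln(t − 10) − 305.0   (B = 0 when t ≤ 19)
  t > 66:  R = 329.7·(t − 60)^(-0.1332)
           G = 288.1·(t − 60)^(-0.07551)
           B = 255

At 3277 K (t = 32.77):
  B = 138.5·ln(32.77 − 10) − 305.0 = 138.5·ln 22.77 − 305.0 = 138.5·3.1254 − 305.0 = 127.874.
At 6969 K (t = 69.69):
  B = 255 by definition for t > 66.
Gain = 255.000 / 127.874 = 1.9942 → 1.994.

1.994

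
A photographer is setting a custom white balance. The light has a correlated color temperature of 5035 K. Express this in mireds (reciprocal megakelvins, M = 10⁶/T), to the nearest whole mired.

M = 10⁶ / 5035 = 198.610 → 199 mireds.

199 mireds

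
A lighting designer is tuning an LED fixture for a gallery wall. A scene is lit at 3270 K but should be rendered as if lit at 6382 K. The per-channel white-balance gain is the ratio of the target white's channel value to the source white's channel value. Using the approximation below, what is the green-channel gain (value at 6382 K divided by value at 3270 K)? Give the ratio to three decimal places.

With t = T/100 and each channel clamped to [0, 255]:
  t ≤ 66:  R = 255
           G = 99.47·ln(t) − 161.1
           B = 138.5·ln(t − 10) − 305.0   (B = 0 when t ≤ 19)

1.358

At 3270 K (t = 32.7):
  G = 99.47·ln 32.7 − 161.1 = 99.47·3.4874 − 161.1 = 185.789.
At 6382 K (t = 63.82):
  G = 99.47·ln 63.82 − 161.1 = 99.47·4.1561 − 161.1 = 252.304.
Gain = 252.304 / 185.789 = 1.3580 → 1.358.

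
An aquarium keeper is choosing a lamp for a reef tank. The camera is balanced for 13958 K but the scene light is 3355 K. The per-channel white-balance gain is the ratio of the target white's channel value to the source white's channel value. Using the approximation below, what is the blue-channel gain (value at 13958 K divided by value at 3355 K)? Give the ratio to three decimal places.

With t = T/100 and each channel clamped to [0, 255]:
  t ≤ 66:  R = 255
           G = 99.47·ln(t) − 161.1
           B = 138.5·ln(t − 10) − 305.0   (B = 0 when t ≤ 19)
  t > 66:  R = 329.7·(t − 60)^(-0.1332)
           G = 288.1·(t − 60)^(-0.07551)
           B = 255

1.924

At 3355 K (t = 33.55):
  B = 138.5·ln(33.55 − 10) − 305.0 = 138.5·ln 23.55 − 305.0 = 138.5·3.1591 − 305.0 = 132.539.
At 13958 K (t = 139.58):
  B = 255 by definition for t > 66.
Gain = 255.000 / 132.539 = 1.9240 → 1.924.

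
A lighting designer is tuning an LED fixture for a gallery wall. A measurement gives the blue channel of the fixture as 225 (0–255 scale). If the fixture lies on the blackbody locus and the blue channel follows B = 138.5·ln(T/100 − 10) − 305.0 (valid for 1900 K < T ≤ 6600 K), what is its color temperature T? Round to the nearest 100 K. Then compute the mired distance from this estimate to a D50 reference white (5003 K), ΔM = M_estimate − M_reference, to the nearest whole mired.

-21 mireds

ln(t − 10) = (225 + 305.0) / 138.5 = 3.8267.
t − 10 = e^3.8267 = 45.911, so t = 55.911.
T = 100·t = 5591 K → 5600 K to the nearest 100 K.
M_estimate = 10⁶/5600 = 178.57; M_reference = 10⁶/5003 = 199.88.
ΔM = 178.57 − 199.88 = -21.31 → -21 mireds.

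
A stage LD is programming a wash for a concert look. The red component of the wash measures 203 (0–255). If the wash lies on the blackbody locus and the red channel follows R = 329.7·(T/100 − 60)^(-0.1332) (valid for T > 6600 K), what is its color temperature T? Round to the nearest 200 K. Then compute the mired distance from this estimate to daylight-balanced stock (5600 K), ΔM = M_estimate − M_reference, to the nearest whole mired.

(t − 60)^(-0.1332) = 203/329.7 = 0.61571.
t − 60 = 0.61571^(1/-0.1332) = 0.61571^(-7.508) = 38.129, so t = 98.129.
T = 100·t = 9813 K → 9800 K to the nearest 200 K.
M_estimate = 10⁶/9800 = 102.04; M_reference = 10⁶/5600 = 178.57.
ΔM = 102.04 − 178.57 = -76.53 → -77 mireds.

-77 mireds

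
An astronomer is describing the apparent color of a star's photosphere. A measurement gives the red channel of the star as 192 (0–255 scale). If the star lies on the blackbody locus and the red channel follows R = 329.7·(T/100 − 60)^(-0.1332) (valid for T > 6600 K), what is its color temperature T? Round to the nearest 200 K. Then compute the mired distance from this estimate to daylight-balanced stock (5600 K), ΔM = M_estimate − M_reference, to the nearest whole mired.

-94 mireds

(t − 60)^(-0.1332) = 192/329.7 = 0.58235.
t − 60 = 0.58235^(1/-0.1332) = 0.58235^(-7.508) = 57.929, so t = 117.929.
T = 100·t = 11793 K → 11800 K to the nearest 200 K.
M_estimate = 10⁶/11800 = 84.75; M_reference = 10⁶/5600 = 178.57.
ΔM = 84.75 − 178.57 = -93.83 → -94 mireds.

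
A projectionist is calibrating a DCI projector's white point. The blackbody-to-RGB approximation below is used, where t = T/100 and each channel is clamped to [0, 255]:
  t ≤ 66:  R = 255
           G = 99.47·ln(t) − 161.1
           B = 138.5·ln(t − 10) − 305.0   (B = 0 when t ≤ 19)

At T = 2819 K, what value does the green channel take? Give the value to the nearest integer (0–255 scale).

171

t = 2819/100 = 28.19; the t ≤ 66 branch applies.
G = 99.47·ln 28.19 − 161.1 = 99.47·3.3390 − 161.1 = 171.027.
Rounded: 171.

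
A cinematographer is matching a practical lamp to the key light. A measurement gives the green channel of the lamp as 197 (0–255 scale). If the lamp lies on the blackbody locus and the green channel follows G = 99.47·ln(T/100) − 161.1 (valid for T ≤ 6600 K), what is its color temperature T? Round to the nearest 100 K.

ln t = (197 + 161.1) / 99.47 = 3.6001.
t = e^3.6001 = 36.601.
T = 100·t = 3660 K → 3700 K to the nearest 100 K.

3700 K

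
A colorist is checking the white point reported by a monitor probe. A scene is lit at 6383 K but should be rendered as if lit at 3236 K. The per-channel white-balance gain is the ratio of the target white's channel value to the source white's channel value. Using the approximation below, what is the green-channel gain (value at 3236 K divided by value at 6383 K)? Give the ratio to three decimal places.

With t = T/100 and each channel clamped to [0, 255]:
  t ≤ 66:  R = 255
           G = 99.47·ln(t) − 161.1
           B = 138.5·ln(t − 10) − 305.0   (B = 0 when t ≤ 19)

At 6383 K (t = 63.83):
  G = 99.47·ln 63.83 − 161.1 = 99.47·4.1562 − 161.1 = 252.320.
At 3236 K (t = 32.36):
  G = 99.47·ln 32.36 − 161.1 = 99.47·3.4769 − 161.1 = 184.750.
Gain = 184.750 / 252.320 = 0.7322 → 0.732.

0.732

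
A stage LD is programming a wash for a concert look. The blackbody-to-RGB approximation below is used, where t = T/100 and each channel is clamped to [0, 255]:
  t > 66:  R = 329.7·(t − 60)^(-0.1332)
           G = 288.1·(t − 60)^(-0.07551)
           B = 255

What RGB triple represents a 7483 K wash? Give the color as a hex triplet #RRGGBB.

#E6EBFF

t = 7483/100 = 74.83; the t > 66 branch applies.
R = 329.7·(74.83 − 60)^(-0.1332) = 329.7·14.83^(-0.1332) = 329.7·0.69824 = 230.209.
G = 288.1·(74.83 − 60)^(-0.07551) = 288.1·14.83^(-0.07551) = 288.1·0.81577 = 235.023.
B = 255 by definition for t > 66.
Rounded: (230, 235, 255).
In hex: #E6EBFF.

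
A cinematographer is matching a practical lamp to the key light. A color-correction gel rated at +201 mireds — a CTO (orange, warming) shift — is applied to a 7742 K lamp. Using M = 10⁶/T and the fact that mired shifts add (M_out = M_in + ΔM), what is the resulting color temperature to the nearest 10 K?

3030 K

M_in = 10⁶/7742 = 129.17 mireds.
M_out = 129.17 + (+201) = 330.17 mireds.
T_out = 10⁶/330.17 = 3028.8 K → 3030 K.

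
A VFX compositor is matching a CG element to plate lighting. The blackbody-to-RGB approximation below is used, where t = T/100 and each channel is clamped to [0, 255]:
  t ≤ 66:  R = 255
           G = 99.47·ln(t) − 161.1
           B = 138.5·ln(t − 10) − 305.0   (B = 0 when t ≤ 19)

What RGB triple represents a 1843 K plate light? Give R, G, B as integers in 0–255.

R=255, G=129, B=0

t = 1843/100 = 18.43; the t ≤ 66 branch applies.
R = 255 by definition for t ≤ 66.
G = 99.47·ln 18.43 − 161.1 = 99.47·2.9140 − 161.1 = 128.754.
t = 18.43 ≤ 19, so B = 0.
Rounded: (255, 129, 0).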